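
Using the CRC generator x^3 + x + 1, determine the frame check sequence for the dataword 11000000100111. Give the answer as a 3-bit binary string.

110

Append 3 zeros: 11000000100111000. Divide by 1011 (XOR where the leading bit is 1):
  pos 0: 1100 XOR 1011 = 0111
  pos 1: 1110 XOR 1011 = 0101
  pos 2: 1010 XOR 1011 = 0001
  pos 5: 1001 XOR 1011 = 0010
  pos 7: 1000 XOR 1011 = 0011
  pos 9: 1111 XOR 1011 = 0100
  pos 10: 1001 XOR 1011 = 0010
  pos 12: 1000 XOR 1011 = 0011
Remainder (last 3 bits) = 110. This is the CRC / FCS.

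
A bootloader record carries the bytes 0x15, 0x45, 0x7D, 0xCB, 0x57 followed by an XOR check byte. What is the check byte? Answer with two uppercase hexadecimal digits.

XOR the bytes together:
  start with 0x15
  0x15 ⊕ 0x45 = 0x50
  0x50 ⊕ 0x7D = 0x2D
  0x2D ⊕ 0xCB = 0xE6
  0xE6 ⊕ 0x57 = 0xB1

B1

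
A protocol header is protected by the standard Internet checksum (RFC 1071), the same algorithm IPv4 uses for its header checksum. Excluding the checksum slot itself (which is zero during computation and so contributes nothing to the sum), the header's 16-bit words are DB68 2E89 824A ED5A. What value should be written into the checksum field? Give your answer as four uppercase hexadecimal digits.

8668

One's-complement addition (fold any carry out of bit 15 back into bit 0):
  0xDB68 + 0x2E89 = 0x109F1 → wrap carry → 0x09F2
  0x09F2 + 0x824A = 0x08C3C
  0x8C3C + 0xED5A = 0x17996 → wrap carry → 0x7997
One's-complement sum = 0x7997.
Checksum = ~0x7997 & 0xFFFF = 0x8668.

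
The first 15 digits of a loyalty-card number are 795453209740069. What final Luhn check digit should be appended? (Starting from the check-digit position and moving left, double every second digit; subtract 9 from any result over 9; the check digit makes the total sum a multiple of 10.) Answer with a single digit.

4

Partial digits right→left: 9 6 0 0 4 7 9 0 2 3 5 4 5 9 7
Double every second digit counting from the check-digit position (so the 1st, 3rd, 5th, ... of the partial from the right).
  doubled (with −9 where >9): 9 0 8 9 4 1 1 5 → sum 37
  kept as-is: 6 0 7 0 3 4 9 → sum 29
Total = 37 + 29 = 66.
Check digit = (10 − (66 mod 10)) mod 10 = 4.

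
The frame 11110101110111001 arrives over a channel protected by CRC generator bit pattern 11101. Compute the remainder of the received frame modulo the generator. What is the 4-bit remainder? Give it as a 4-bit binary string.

Modulo-2 division of 11110101110111001 by 11101:
  pos 0: 11110 XOR 11101 = 00011
  pos 3: 11101 XOR 11101 = 00000
  pos 8: 11011 XOR 11101 = 00110
  pos 10: 11010 XOR 11101 = 00111
  pos 12: 11101 XOR 11101 = 00000
Remainder = 0000 (zero — the frame passes the CRC check).

0000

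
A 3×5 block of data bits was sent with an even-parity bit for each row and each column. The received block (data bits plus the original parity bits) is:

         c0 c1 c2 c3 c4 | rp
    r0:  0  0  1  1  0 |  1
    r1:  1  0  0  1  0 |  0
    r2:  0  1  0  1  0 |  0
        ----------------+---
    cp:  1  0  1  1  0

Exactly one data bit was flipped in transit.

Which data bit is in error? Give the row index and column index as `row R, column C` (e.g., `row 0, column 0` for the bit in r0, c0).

row 0, column 1

Recompute each row's even parity and compare to rp:
  r0: data parity 0, sent rp 1 → mismatch
  r1: data parity 0, sent rp 0 → ok
  r2: data parity 0, sent rp 0 → ok
Recompute each column's even parity and compare to cp:
  c0: data parity 1, sent cp 1 → ok
  c1: data parity 1, sent cp 0 → mismatch
  c2: data parity 1, sent cp 1 → ok
  c3: data parity 1, sent cp 1 → ok
  c4: data parity 0, sent cp 0 → ok
Exactly one row (r0) and one column (c1) fail → the flipped bit is at their intersection.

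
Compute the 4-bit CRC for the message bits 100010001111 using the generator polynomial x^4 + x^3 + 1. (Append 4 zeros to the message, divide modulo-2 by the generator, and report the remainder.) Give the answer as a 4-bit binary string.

Append 4 zeros: 1000100011110000. Divide by 11001 (XOR where the leading bit is 1):
  pos 0: 10001 XOR 11001 = 01000
  pos 1: 10000 XOR 11001 = 01001
  pos 2: 10010 XOR 11001 = 01011
  pos 3: 10110 XOR 11001 = 01111
  pos 4: 11111 XOR 11001 = 00110
  pos 6: 11011 XOR 11001 = 00010
  pos 9: 10100 XOR 11001 = 01101
  pos 10: 11010 XOR 11001 = 00011
Remainder (last 4 bits) = 0110. This is the CRC / FCS.

0110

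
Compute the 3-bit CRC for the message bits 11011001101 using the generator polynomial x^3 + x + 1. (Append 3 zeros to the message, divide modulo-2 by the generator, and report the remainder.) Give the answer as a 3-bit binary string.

100

Append 3 zeros: 11011001101000. Divide by 1011 (XOR where the leading bit is 1):
  pos 0: 1101 XOR 1011 = 0110
  pos 1: 1101 XOR 1011 = 0110
  pos 2: 1100 XOR 1011 = 0111
  pos 3: 1110 XOR 1011 = 0101
  pos 4: 1011 XOR 1011 = 0000
  pos 8: 1010 XOR 1011 = 0001
Remainder (last 3 bits) = 100. This is the CRC / FCS.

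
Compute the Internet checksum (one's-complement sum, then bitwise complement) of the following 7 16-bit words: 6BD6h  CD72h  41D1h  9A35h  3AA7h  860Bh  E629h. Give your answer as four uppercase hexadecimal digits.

43D3

One's-complement addition (fold any carry out of bit 15 back into bit 0):
  0x6BD6 + 0xCD72 = 0x13948 → wrap carry → 0x3949
  0x3949 + 0x41D1 = 0x07B1A
  0x7B1A + 0x9A35 = 0x1154F → wrap carry → 0x1550
  0x1550 + 0x3AA7 = 0x04FF7
  0x4FF7 + 0x860B = 0x0D602
  0xD602 + 0xE629 = 0x1BC2B → wrap carry → 0xBC2C
One's-complement sum = 0xBC2C.
Checksum = ~0xBC2C & 0xFFFF = 0x43D3.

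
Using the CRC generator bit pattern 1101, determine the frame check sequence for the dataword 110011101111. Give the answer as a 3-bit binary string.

011

Append 3 zeros: 110011101111000. Divide by 1101 (XOR where the leading bit is 1):
  pos 0: 1100 XOR 1101 = 0001
  pos 3: 1111 XOR 1101 = 0010
  pos 5: 1001 XOR 1101 = 0100
  pos 6: 1001 XOR 1101 = 0100
  pos 7: 1001 XOR 1101 = 0100
  pos 8: 1001 XOR 1101 = 0100
  pos 9: 1000 XOR 1101 = 0101
  pos 10: 1010 XOR 1101 = 0111
  pos 11: 1110 XOR 1101 = 0011
Remainder (last 3 bits) = 011. This is the CRC / FCS.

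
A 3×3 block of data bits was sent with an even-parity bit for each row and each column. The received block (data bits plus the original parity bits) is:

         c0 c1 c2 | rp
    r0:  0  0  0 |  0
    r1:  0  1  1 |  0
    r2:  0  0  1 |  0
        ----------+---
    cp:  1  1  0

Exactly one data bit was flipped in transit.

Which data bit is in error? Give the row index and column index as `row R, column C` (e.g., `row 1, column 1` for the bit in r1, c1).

row 2, column 0

Recompute each row's even parity and compare to rp:
  r0: data parity 0, sent rp 0 → ok
  r1: data parity 0, sent rp 0 → ok
  r2: data parity 1, sent rp 0 → mismatch
Recompute each column's even parity and compare to cp:
  c0: data parity 0, sent cp 1 → mismatch
  c1: data parity 1, sent cp 1 → ok
  c2: data parity 0, sent cp 0 → ok
Exactly one row (r2) and one column (c0) fail → the flipped bit is at their intersection.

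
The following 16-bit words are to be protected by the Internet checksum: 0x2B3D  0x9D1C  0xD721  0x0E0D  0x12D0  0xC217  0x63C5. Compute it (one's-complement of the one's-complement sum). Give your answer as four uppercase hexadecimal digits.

One's-complement addition (fold any carry out of bit 15 back into bit 0):
  0x2B3D + 0x9D1C = 0x0C859
  0xC859 + 0xD721 = 0x19F7A → wrap carry → 0x9F7B
  0x9F7B + 0x0E0D = 0x0AD88
  0xAD88 + 0x12D0 = 0x0C058
  0xC058 + 0xC217 = 0x1826F → wrap carry → 0x8270
  0x8270 + 0x63C5 = 0x0E635
One's-complement sum = 0xE635.
Checksum = ~0xE635 & 0xFFFF = 0x19CA.

19CA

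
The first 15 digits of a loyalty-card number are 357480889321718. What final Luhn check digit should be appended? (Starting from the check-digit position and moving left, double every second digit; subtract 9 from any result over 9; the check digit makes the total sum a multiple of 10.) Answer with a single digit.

8

Partial digits right→left: 8 1 7 1 2 3 9 8 8 0 8 4 7 5 3
Double every second digit counting from the check-digit position (so the 1st, 3rd, 5th, ... of the partial from the right).
  doubled (with −9 where >9): 7 5 4 9 7 7 5 6 → sum 50
  kept as-is: 1 1 3 8 0 4 5 → sum 22
Total = 50 + 22 = 72.
Check digit = (10 − (72 mod 10)) mod 10 = 8.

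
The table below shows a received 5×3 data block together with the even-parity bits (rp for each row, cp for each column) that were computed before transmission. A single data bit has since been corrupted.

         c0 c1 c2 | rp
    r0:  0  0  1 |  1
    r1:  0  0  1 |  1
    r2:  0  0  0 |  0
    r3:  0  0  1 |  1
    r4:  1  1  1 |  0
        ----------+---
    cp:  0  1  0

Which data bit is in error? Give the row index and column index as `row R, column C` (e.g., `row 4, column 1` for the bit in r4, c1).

Recompute each row's even parity and compare to rp:
  r0: data parity 1, sent rp 1 → ok
  r1: data parity 1, sent rp 1 → ok
  r2: data parity 0, sent rp 0 → ok
  r3: data parity 1, sent rp 1 → ok
  r4: data parity 1, sent rp 0 → mismatch
Recompute each column's even parity and compare to cp:
  c0: data parity 1, sent cp 0 → mismatch
  c1: data parity 1, sent cp 1 → ok
  c2: data parity 0, sent cp 0 → ok
Exactly one row (r4) and one column (c0) fail → the flipped bit is at their intersection.

row 4, column 0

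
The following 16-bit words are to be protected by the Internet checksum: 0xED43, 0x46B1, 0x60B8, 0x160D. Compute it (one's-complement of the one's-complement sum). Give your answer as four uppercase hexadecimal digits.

5545

One's-complement addition (fold any carry out of bit 15 back into bit 0):
  0xED43 + 0x46B1 = 0x133F4 → wrap carry → 0x33F5
  0x33F5 + 0x60B8 = 0x094AD
  0x94AD + 0x160D = 0x0AABA
One's-complement sum = 0xAABA.
Checksum = ~0xAABA & 0xFFFF = 0x5545.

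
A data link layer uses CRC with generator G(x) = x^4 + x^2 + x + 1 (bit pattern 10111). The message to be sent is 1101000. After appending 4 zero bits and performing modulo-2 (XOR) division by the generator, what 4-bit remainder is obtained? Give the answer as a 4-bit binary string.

Append 4 zeros: 11010000000. Divide by 10111 (XOR where the leading bit is 1):
  pos 0: 11010 XOR 10111 = 01101
  pos 1: 11010 XOR 10111 = 01101
  pos 2: 11010 XOR 10111 = 01101
  pos 3: 11010 XOR 10111 = 01101
  pos 4: 11010 XOR 10111 = 01101
  pos 5: 11010 XOR 10111 = 01101
  pos 6: 11010 XOR 10111 = 01101
Remainder (last 4 bits) = 1101. This is the CRC / FCS.

1101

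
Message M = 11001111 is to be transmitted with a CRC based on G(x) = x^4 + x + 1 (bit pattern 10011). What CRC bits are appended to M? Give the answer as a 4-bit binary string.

1011

Append 4 zeros: 110011110000. Divide by 10011 (XOR where the leading bit is 1):
  pos 0: 11001 XOR 10011 = 01010
  pos 1: 10101 XOR 10011 = 00110
  pos 3: 11011 XOR 10011 = 01000
  pos 4: 10000 XOR 10011 = 00011
  pos 7: 11000 XOR 10011 = 01011
Remainder (last 4 bits) = 1011. This is the CRC / FCS.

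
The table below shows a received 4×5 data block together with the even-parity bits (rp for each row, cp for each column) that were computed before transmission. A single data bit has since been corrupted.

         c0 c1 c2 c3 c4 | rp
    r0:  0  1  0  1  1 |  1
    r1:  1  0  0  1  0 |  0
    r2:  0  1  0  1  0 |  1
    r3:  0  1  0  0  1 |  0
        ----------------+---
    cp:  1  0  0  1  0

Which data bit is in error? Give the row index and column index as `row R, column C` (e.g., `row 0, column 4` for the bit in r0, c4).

row 2, column 1

Recompute each row's even parity and compare to rp:
  r0: data parity 1, sent rp 1 → ok
  r1: data parity 0, sent rp 0 → ok
  r2: data parity 0, sent rp 1 → mismatch
  r3: data parity 0, sent rp 0 → ok
Recompute each column's even parity and compare to cp:
  c0: data parity 1, sent cp 1 → ok
  c1: data parity 1, sent cp 0 → mismatch
  c2: data parity 0, sent cp 0 → ok
  c3: data parity 1, sent cp 1 → ok
  c4: data parity 0, sent cp 0 → ok
Exactly one row (r2) and one column (c1) fail → the flipped bit is at their intersection.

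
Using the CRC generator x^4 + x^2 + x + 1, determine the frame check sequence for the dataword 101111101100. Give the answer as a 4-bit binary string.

0110

Append 4 zeros: 1011111011000000. Divide by 10111 (XOR where the leading bit is 1):
  pos 0: 10111 XOR 10111 = 00000
  pos 5: 11011 XOR 10111 = 01100
  pos 6: 11000 XOR 10111 = 01111
  pos 7: 11110 XOR 10111 = 01001
  pos 8: 10010 XOR 10111 = 00101
  pos 10: 10100 XOR 10111 = 00011
Remainder (last 4 bits) = 0110. This is the CRC / FCS.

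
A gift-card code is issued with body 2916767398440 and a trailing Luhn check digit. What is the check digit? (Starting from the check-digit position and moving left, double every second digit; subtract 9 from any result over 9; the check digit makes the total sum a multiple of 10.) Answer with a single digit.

Partial digits right→left: 0 4 4 8 9 3 7 6 7 6 1 9 2
Double every second digit counting from the check-digit position (so the 1st, 3rd, 5th, ... of the partial from the right).
  doubled (with −9 where >9): 0 8 9 5 5 2 4 → sum 33
  kept as-is: 4 8 3 6 6 9 → sum 36
Total = 33 + 36 = 69.
Check digit = (10 − (69 mod 10)) mod 10 = 1.

1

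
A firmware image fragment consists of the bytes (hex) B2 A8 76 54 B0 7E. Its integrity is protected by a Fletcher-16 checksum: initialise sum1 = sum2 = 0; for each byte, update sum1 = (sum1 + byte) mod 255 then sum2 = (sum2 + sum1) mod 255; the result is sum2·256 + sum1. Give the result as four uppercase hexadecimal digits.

Running sums (mod 255):
  after byte 0 (B2): sum1=178, sum2=178
  after byte 1 (A8): sum1=91, sum2=14
  after byte 2 (76): sum1=209, sum2=223
  after byte 3 (54): sum1=38, sum2=6
  after byte 4 (B0): sum1=214, sum2=220
  after byte 5 (7E): sum1=85, sum2=50
Checksum = sum2·256 + sum1 = 50·256 + 85 = 12885 = 0x3255.

3255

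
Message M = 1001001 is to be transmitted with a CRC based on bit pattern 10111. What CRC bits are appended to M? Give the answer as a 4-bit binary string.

1110

Append 4 zeros: 10010010000. Divide by 10111 (XOR where the leading bit is 1):
  pos 0: 10010 XOR 10111 = 00101
  pos 2: 10101 XOR 10111 = 00010
  pos 5: 10000 XOR 10111 = 00111
Remainder (last 4 bits) = 1110. This is the CRC / FCS.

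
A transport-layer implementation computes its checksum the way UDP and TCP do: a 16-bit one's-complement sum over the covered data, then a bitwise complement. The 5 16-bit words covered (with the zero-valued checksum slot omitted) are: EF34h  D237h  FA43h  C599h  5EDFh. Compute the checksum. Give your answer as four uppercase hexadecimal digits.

One's-complement addition (fold any carry out of bit 15 back into bit 0):
  0xEF34 + 0xD237 = 0x1C16B → wrap carry → 0xC16C
  0xC16C + 0xFA43 = 0x1BBAF → wrap carry → 0xBBB0
  0xBBB0 + 0xC599 = 0x18149 → wrap carry → 0x814A
  0x814A + 0x5EDF = 0x0E029
One's-complement sum = 0xE029.
Checksum = ~0xE029 & 0xFFFF = 0x1FD6.

1FD6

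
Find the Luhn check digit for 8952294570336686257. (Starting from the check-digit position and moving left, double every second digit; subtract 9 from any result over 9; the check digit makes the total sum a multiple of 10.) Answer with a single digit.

Partial digits right→left: 7 5 2 6 8 6 6 3 3 0 7 5 4 9 2 2 5 9 8
Double every second digit counting from the check-digit position (so the 1st, 3rd, 5th, ... of the partial from the right).
  doubled (with −9 where >9): 5 4 7 3 6 5 8 4 1 7 → sum 50
  kept as-is: 5 6 6 3 0 5 9 2 9 → sum 45
Total = 50 + 45 = 95.
Check digit = (10 − (95 mod 10)) mod 10 = 5.

5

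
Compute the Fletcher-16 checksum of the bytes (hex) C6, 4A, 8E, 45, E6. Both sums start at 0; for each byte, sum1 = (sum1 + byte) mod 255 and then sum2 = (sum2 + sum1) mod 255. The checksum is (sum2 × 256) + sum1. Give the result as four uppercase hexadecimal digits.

28CB

Running sums (mod 255):
  after byte 0 (C6): sum1=198, sum2=198
  after byte 1 (4A): sum1=17, sum2=215
  after byte 2 (8E): sum1=159, sum2=119
  after byte 3 (45): sum1=228, sum2=92
  after byte 4 (E6): sum1=203, sum2=40
Checksum = sum2·256 + sum1 = 40·256 + 203 = 10443 = 0x28CB.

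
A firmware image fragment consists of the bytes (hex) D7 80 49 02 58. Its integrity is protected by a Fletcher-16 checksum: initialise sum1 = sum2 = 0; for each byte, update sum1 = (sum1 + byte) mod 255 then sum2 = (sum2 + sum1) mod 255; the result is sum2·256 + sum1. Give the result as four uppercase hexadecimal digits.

71FB

Running sums (mod 255):
  after byte 0 (D7): sum1=215, sum2=215
  after byte 1 (80): sum1=88, sum2=48
  after byte 2 (49): sum1=161, sum2=209
  after byte 3 (02): sum1=163, sum2=117
  after byte 4 (58): sum1=251, sum2=113
Checksum = sum2·256 + sum1 = 113·256 + 251 = 29179 = 0x71FB.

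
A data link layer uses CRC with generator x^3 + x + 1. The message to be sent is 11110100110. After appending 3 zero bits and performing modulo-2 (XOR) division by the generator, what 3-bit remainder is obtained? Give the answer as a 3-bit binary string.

100

Append 3 zeros: 11110100110000. Divide by 1011 (XOR where the leading bit is 1):
  pos 0: 1111 XOR 1011 = 0100
  pos 1: 1000 XOR 1011 = 0011
  pos 3: 1110 XOR 1011 = 0101
  pos 4: 1010 XOR 1011 = 0001
  pos 7: 1110 XOR 1011 = 0101
  pos 8: 1010 XOR 1011 = 0001
Remainder (last 3 bits) = 100. This is the CRC / FCS.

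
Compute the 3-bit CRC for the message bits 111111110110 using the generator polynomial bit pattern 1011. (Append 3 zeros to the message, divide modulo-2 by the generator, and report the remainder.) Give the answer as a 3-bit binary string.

000

Append 3 zeros: 111111110110000. Divide by 1011 (XOR where the leading bit is 1):
  pos 0: 1111 XOR 1011 = 0100
  pos 1: 1001 XOR 1011 = 0010
  pos 3: 1011 XOR 1011 = 0000
  pos 7: 1011 XOR 1011 = 0000
Remainder (last 3 bits) = 000. This is the CRC / FCS.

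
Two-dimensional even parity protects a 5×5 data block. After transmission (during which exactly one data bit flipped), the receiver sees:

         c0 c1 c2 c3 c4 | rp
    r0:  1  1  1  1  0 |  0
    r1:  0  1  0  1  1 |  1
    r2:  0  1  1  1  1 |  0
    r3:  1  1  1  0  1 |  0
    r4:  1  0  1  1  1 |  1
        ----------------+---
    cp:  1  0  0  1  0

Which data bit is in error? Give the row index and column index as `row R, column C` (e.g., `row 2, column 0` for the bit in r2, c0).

Recompute each row's even parity and compare to rp:
  r0: data parity 0, sent rp 0 → ok
  r1: data parity 1, sent rp 1 → ok
  r2: data parity 0, sent rp 0 → ok
  r3: data parity 0, sent rp 0 → ok
  r4: data parity 0, sent rp 1 → mismatch
Recompute each column's even parity and compare to cp:
  c0: data parity 1, sent cp 1 → ok
  c1: data parity 0, sent cp 0 → ok
  c2: data parity 0, sent cp 0 → ok
  c3: data parity 0, sent cp 1 → mismatch
  c4: data parity 0, sent cp 0 → ok
Exactly one row (r4) and one column (c3) fail → the flipped bit is at their intersection.

row 4, column 3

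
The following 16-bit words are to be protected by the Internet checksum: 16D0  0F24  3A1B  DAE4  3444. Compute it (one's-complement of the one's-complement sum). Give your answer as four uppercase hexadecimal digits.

One's-complement addition (fold any carry out of bit 15 back into bit 0):
  0x16D0 + 0x0F24 = 0x025F4
  0x25F4 + 0x3A1B = 0x0600F
  0x600F + 0xDAE4 = 0x13AF3 → wrap carry → 0x3AF4
  0x3AF4 + 0x3444 = 0x06F38
One's-complement sum = 0x6F38.
Checksum = ~0x6F38 & 0xFFFF = 0x90C7.

90C7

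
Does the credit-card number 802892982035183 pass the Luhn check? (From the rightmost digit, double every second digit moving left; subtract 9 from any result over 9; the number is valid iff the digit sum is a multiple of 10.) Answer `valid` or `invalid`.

From the right, keep odd positions and double even positions (subtract 9 from any doubled value over 9):
  doubled (positions 2,4,...): 7 1 0 7 4 7 0 → sum 26
  kept (positions 1,3,...): 3 1 3 2 9 9 2 8 → sum 37
Total = 63.
63 mod 10 = 3, so the number is invalid.

invalid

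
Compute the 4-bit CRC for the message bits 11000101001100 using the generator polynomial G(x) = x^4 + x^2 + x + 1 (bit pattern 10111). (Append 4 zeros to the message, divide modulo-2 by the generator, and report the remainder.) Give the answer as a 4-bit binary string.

0000

Append 4 zeros: 110001010011000000. Divide by 10111 (XOR where the leading bit is 1):
  pos 0: 11000 XOR 10111 = 01111
  pos 1: 11111 XOR 10111 = 01000
  pos 2: 10000 XOR 10111 = 00111
  pos 4: 11110 XOR 10111 = 01001
  pos 5: 10010 XOR 10111 = 00101
  pos 7: 10111 XOR 10111 = 00000
Remainder (last 4 bits) = 0000. This is the CRC / FCS.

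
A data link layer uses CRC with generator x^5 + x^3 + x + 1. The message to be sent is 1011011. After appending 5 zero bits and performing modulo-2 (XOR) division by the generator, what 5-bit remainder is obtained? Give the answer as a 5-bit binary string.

Append 5 zeros: 101101100000. Divide by 101011 (XOR where the leading bit is 1):
  pos 0: 101101 XOR 101011 = 000110
  pos 3: 110100 XOR 101011 = 011111
  pos 4: 111110 XOR 101011 = 010101
  pos 5: 101010 XOR 101011 = 000001
Remainder (last 5 bits) = 00010. This is the CRC / FCS.

00010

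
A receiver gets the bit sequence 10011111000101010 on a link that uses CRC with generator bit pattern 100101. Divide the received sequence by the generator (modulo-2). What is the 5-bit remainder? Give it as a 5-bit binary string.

01010

Modulo-2 division of 10011111000101010 by 100101:
  pos 0: 100111 XOR 100101 = 000010
  pos 4: 101100 XOR 100101 = 001001
  pos 6: 100101 XOR 100101 = 000000
Remainder = 01010 (nonzero — an error is detected).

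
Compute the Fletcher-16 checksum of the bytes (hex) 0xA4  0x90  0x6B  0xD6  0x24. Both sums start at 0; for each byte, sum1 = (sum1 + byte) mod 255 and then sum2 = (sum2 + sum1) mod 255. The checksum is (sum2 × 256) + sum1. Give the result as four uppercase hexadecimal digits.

Running sums (mod 255):
  after byte 0 (0xA4): sum1=164, sum2=164
  after byte 1 (0x90): sum1=53, sum2=217
  after byte 2 (0x6B): sum1=160, sum2=122
  after byte 3 (0xD6): sum1=119, sum2=241
  after byte 4 (0x24): sum1=155, sum2=141
Checksum = sum2·256 + sum1 = 141·256 + 155 = 36251 = 0x8D9B.

8D9B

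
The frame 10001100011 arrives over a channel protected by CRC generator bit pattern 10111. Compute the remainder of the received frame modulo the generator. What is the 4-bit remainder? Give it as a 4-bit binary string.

1110

Modulo-2 division of 10001100011 by 10111:
  pos 0: 10001 XOR 10111 = 00110
  pos 2: 11010 XOR 10111 = 01101
  pos 3: 11010 XOR 10111 = 01101
  pos 4: 11010 XOR 10111 = 01101
  pos 5: 11011 XOR 10111 = 01100
  pos 6: 11001 XOR 10111 = 01110
Remainder = 1110 (nonzero — an error is detected).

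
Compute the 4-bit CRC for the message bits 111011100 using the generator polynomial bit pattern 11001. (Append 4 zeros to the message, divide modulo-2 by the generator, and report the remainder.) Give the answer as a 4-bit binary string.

Append 4 zeros: 1110111000000. Divide by 11001 (XOR where the leading bit is 1):
  pos 0: 11101 XOR 11001 = 00100
  pos 2: 10011 XOR 11001 = 01010
  pos 3: 10100 XOR 11001 = 01101
  pos 4: 11010 XOR 11001 = 00011
  pos 7: 11000 XOR 11001 = 00001
Remainder (last 4 bits) = 0010. This is the CRC / FCS.

0010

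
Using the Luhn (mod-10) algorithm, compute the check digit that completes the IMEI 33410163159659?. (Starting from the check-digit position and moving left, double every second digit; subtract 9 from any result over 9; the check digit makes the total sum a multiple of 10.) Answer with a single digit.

3

Partial digits right→left: 9 5 6 9 5 1 3 6 1 0 1 4 3 3
Double every second digit counting from the check-digit position (so the 1st, 3rd, 5th, ... of the partial from the right).
  doubled (with −9 where >9): 9 3 1 6 2 2 6 → sum 29
  kept as-is: 5 9 1 6 0 4 3 → sum 28
Total = 29 + 28 = 57.
Check digit = (10 − (57 mod 10)) mod 10 = 3.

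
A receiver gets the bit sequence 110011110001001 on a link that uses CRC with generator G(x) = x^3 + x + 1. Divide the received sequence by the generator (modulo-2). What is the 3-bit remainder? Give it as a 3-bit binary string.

Modulo-2 division of 110011110001001 by 1011:
  pos 0: 1100 XOR 1011 = 0111
  pos 1: 1111 XOR 1011 = 0100
  pos 2: 1001 XOR 1011 = 0010
  pos 4: 1011 XOR 1011 = 0000
  pos 11: 1001 XOR 1011 = 0010
Remainder = 010 (nonzero — an error is detected).

010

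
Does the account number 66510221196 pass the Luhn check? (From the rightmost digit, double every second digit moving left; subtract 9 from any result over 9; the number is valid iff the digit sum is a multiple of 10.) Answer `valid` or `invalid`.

valid

From the right, keep odd positions and double even positions (subtract 9 from any doubled value over 9):
  doubled (positions 2,4,...): 9 2 4 2 3 → sum 20
  kept (positions 1,3,...): 6 1 2 0 5 6 → sum 20
Total = 40.
40 mod 10 = 0, so the number is valid.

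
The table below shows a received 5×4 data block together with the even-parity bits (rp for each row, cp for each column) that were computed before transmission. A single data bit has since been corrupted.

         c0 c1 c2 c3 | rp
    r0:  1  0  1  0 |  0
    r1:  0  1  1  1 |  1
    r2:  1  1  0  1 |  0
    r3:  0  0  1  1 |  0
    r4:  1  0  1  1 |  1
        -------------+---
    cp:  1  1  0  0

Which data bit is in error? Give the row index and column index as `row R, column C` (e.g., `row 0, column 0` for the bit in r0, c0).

Recompute each row's even parity and compare to rp:
  r0: data parity 0, sent rp 0 → ok
  r1: data parity 1, sent rp 1 → ok
  r2: data parity 1, sent rp 0 → mismatch
  r3: data parity 0, sent rp 0 → ok
  r4: data parity 1, sent rp 1 → ok
Recompute each column's even parity and compare to cp:
  c0: data parity 1, sent cp 1 → ok
  c1: data parity 0, sent cp 1 → mismatch
  c2: data parity 0, sent cp 0 → ok
  c3: data parity 0, sent cp 0 → ok
Exactly one row (r2) and one column (c1) fail → the flipped bit is at their intersection.

row 2, column 1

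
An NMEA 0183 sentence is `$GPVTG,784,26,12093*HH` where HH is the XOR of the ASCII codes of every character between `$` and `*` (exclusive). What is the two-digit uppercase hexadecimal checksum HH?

78

XOR the ASCII codes of the payload characters:
  'G' = 0x47 → acc = 0x47
  'P' = 0x50 → acc = 0x17
  'V' = 0x56 → acc = 0x41
  'T' = 0x54 → acc = 0x15
  'G' = 0x47 → acc = 0x52
  ',' = 0x2C → acc = 0x7E
  '7' = 0x37 → acc = 0x49
  '8' = 0x38 → acc = 0x71
  '4' = 0x34 → acc = 0x45
  ',' = 0x2C → acc = 0x69
  '2' = 0x32 → acc = 0x5B
  '6' = 0x36 → acc = 0x6D
  ',' = 0x2C → acc = 0x41
  '1' = 0x31 → acc = 0x70
  '2' = 0x32 → acc = 0x42
  '0' = 0x30 → acc = 0x72
  '9' = 0x39 → acc = 0x4B
  '3' = 0x33 → acc = 0x78
Checksum = 0x78.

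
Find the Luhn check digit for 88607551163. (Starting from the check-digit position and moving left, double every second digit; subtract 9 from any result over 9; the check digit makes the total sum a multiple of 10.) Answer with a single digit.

6

Partial digits right→left: 3 6 1 1 5 5 7 0 6 8 8
Double every second digit counting from the check-digit position (so the 1st, 3rd, 5th, ... of the partial from the right).
  doubled (with −9 where >9): 6 2 1 5 3 7 → sum 24
  kept as-is: 6 1 5 0 8 → sum 20
Total = 24 + 20 = 44.
Check digit = (10 − (44 mod 10)) mod 10 = 6.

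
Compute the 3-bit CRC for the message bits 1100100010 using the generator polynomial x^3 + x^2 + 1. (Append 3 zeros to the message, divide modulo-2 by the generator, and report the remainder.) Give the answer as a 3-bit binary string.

001

Append 3 zeros: 1100100010000. Divide by 1101 (XOR where the leading bit is 1):
  pos 0: 1100 XOR 1101 = 0001
  pos 3: 1100 XOR 1101 = 0001
  pos 6: 1010 XOR 1101 = 0111
  pos 7: 1110 XOR 1101 = 0011
  pos 9: 1100 XOR 1101 = 0001
Remainder (last 3 bits) = 001. This is the CRC / FCS.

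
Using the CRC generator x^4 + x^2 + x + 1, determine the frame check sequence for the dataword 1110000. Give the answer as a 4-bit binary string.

1110

Append 4 zeros: 11100000000. Divide by 10111 (XOR where the leading bit is 1):
  pos 0: 11100 XOR 10111 = 01011
  pos 1: 10110 XOR 10111 = 00001
  pos 5: 10000 XOR 10111 = 00111
Remainder (last 4 bits) = 1110. This is the CRC / FCS.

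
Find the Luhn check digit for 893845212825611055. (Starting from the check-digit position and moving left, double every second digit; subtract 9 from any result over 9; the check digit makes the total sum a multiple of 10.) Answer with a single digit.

Partial digits right→left: 5 5 0 1 1 6 5 2 8 2 1 2 5 4 8 3 9 8
Double every second digit counting from the check-digit position (so the 1st, 3rd, 5th, ... of the partial from the right).
  doubled (with −9 where >9): 1 0 2 1 7 2 1 7 9 → sum 30
  kept as-is: 5 1 6 2 2 2 4 3 8 → sum 33
Total = 30 + 33 = 63.
Check digit = (10 − (63 mod 10)) mod 10 = 7.

7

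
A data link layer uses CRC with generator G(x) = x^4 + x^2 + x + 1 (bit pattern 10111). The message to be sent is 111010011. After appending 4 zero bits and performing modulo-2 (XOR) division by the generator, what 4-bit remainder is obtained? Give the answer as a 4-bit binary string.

Append 4 zeros: 1110100110000. Divide by 10111 (XOR where the leading bit is 1):
  pos 0: 11101 XOR 10111 = 01010
  pos 1: 10100 XOR 10111 = 00011
  pos 4: 11011 XOR 10111 = 01100
  pos 5: 11000 XOR 10111 = 01111
  pos 6: 11110 XOR 10111 = 01001
  pos 7: 10010 XOR 10111 = 00101
Remainder (last 4 bits) = 1010. This is the CRC / FCS.

1010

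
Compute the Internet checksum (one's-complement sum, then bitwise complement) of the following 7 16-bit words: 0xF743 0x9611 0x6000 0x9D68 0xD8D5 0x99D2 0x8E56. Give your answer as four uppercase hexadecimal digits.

7442

One's-complement addition (fold any carry out of bit 15 back into bit 0):
  0xF743 + 0x9611 = 0x18D54 → wrap carry → 0x8D55
  0x8D55 + 0x6000 = 0x0ED55
  0xED55 + 0x9D68 = 0x18ABD → wrap carry → 0x8ABE
  0x8ABE + 0xD8D5 = 0x16393 → wrap carry → 0x6394
  0x6394 + 0x99D2 = 0x0FD66
  0xFD66 + 0x8E56 = 0x18BBC → wrap carry → 0x8BBD
One's-complement sum = 0x8BBD.
Checksum = ~0x8BBD & 0xFFFF = 0x7442.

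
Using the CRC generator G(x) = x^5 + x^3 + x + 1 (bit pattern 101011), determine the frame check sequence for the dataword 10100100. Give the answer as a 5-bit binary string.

01110

Append 5 zeros: 1010010000000. Divide by 101011 (XOR where the leading bit is 1):
  pos 0: 101001 XOR 101011 = 000010
  pos 4: 100000 XOR 101011 = 001011
  pos 6: 101100 XOR 101011 = 000111
Remainder (last 5 bits) = 01110. This is the CRC / FCS.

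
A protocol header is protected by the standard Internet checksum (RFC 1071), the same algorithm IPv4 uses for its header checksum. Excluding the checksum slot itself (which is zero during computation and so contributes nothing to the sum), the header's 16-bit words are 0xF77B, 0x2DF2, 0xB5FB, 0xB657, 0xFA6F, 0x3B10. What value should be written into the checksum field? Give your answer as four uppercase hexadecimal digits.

38BE

One's-complement addition (fold any carry out of bit 15 back into bit 0):
  0xF77B + 0x2DF2 = 0x1256D → wrap carry → 0x256E
  0x256E + 0xB5FB = 0x0DB69
  0xDB69 + 0xB657 = 0x191C0 → wrap carry → 0x91C1
  0x91C1 + 0xFA6F = 0x18C30 → wrap carry → 0x8C31
  0x8C31 + 0x3B10 = 0x0C741
One's-complement sum = 0xC741.
Checksum = ~0xC741 & 0xFFFF = 0x38BE.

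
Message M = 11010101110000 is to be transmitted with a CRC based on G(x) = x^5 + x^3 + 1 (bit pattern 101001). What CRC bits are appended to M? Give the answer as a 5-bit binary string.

10011

Append 5 zeros: 1101010111000000000. Divide by 101001 (XOR where the leading bit is 1):
  pos 0: 110101 XOR 101001 = 011100
  pos 1: 111000 XOR 101001 = 010001
  pos 2: 100011 XOR 101001 = 001010
  pos 4: 101011 XOR 101001 = 000010
  pos 8: 100000 XOR 101001 = 001001
  pos 10: 100100 XOR 101001 = 001101
  pos 12: 110100 XOR 101001 = 011101
  pos 13: 111010 XOR 101001 = 010011
Remainder (last 5 bits) = 10011. This is the CRC / FCS.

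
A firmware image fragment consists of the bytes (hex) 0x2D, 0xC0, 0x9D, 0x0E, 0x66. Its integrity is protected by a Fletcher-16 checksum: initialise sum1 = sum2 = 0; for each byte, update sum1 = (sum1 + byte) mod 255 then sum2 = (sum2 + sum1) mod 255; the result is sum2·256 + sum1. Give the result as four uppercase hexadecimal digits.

Running sums (mod 255):
  after byte 0 (0x2D): sum1=45, sum2=45
  after byte 1 (0xC0): sum1=237, sum2=27
  after byte 2 (0x9D): sum1=139, sum2=166
  after byte 3 (0x0E): sum1=153, sum2=64
  after byte 4 (0x66): sum1=0, sum2=64
Checksum = sum2·256 + sum1 = 64·256 + 0 = 16384 = 0x4000.

4000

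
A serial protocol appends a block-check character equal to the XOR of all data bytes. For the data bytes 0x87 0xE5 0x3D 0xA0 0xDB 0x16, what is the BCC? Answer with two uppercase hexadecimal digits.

32

XOR the bytes together:
  start with 0x87
  0x87 ⊕ 0xE5 = 0x62
  0x62 ⊕ 0x3D = 0x5F
  0x5F ⊕ 0xA0 = 0xFF
  0xFF ⊕ 0xDB = 0x24
  0x24 ⊕ 0x16 = 0x32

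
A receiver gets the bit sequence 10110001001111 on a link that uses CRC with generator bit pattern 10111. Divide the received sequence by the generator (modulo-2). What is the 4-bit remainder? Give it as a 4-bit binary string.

0000

Modulo-2 division of 10110001001111 by 10111:
  pos 0: 10110 XOR 10111 = 00001
  pos 4: 10010 XOR 10111 = 00101
  pos 6: 10101 XOR 10111 = 00010
  pos 9: 10111 XOR 10111 = 00000
Remainder = 0000 (zero — the frame passes the CRC check).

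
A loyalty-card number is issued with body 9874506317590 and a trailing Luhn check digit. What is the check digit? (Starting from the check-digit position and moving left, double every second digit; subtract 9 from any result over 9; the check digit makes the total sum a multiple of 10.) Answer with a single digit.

8

Partial digits right→left: 0 9 5 7 1 3 6 0 5 4 7 8 9
Double every second digit counting from the check-digit position (so the 1st, 3rd, 5th, ... of the partial from the right).
  doubled (with −9 where >9): 0 1 2 3 1 5 9 → sum 21
  kept as-is: 9 7 3 0 4 8 → sum 31
Total = 21 + 31 = 52.
Check digit = (10 − (52 mod 10)) mod 10 = 8.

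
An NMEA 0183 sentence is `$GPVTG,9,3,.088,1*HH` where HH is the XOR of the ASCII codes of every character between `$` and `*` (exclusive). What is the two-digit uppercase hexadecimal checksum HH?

XOR the ASCII codes of the payload characters:
  'G' = 0x47 → acc = 0x47
  'P' = 0x50 → acc = 0x17
  'V' = 0x56 → acc = 0x41
  'T' = 0x54 → acc = 0x15
  'G' = 0x47 → acc = 0x52
  ',' = 0x2C → acc = 0x7E
  '9' = 0x39 → acc = 0x47
  ',' = 0x2C → acc = 0x6B
  '3' = 0x33 → acc = 0x58
  ',' = 0x2C → acc = 0x74
  '.' = 0x2E → acc = 0x5A
  '0' = 0x30 → acc = 0x6A
  '8' = 0x38 → acc = 0x52
  '8' = 0x38 → acc = 0x6A
  ',' = 0x2C → acc = 0x46
  '1' = 0x31 → acc = 0x77
Checksum = 0x77.

77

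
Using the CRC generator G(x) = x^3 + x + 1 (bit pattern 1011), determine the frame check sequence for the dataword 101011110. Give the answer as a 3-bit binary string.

111

Append 3 zeros: 101011110000. Divide by 1011 (XOR where the leading bit is 1):
  pos 0: 1010 XOR 1011 = 0001
  pos 3: 1111 XOR 1011 = 0100
  pos 4: 1001 XOR 1011 = 0010
  pos 6: 1000 XOR 1011 = 0011
  pos 8: 1100 XOR 1011 = 0111
Remainder (last 3 bits) = 111. This is the CRC / FCS.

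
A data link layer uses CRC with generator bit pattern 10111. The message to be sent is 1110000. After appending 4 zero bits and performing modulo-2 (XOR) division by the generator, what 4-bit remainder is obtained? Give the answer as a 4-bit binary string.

1110

Append 4 zeros: 11100000000. Divide by 10111 (XOR where the leading bit is 1):
  pos 0: 11100 XOR 10111 = 01011
  pos 1: 10110 XOR 10111 = 00001
  pos 5: 10000 XOR 10111 = 00111
Remainder (last 4 bits) = 1110. This is the CRC / FCS.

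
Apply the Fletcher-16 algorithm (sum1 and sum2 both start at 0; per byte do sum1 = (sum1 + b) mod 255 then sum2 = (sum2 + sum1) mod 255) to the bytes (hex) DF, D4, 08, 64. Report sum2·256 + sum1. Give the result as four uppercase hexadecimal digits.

Running sums (mod 255):
  after byte 0 (DF): sum1=223, sum2=223
  after byte 1 (D4): sum1=180, sum2=148
  after byte 2 (08): sum1=188, sum2=81
  after byte 3 (64): sum1=33, sum2=114
Checksum = sum2·256 + sum1 = 114·256 + 33 = 29217 = 0x7221.

7221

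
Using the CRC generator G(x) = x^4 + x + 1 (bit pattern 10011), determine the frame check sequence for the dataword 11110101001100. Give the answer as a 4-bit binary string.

Append 4 zeros: 111101010011000000. Divide by 10011 (XOR where the leading bit is 1):
  pos 0: 11110 XOR 10011 = 01101
  pos 1: 11011 XOR 10011 = 01000
  pos 2: 10000 XOR 10011 = 00011
  pos 5: 11100 XOR 10011 = 01111
  pos 6: 11111 XOR 10011 = 01100
  pos 7: 11001 XOR 10011 = 01010
  pos 8: 10100 XOR 10011 = 00111
  pos 10: 11100 XOR 10011 = 01111
  pos 11: 11110 XOR 10011 = 01101
  pos 12: 11010 XOR 10011 = 01001
  pos 13: 10010 XOR 10011 = 00001
Remainder (last 4 bits) = 0001. This is the CRC / FCS.

0001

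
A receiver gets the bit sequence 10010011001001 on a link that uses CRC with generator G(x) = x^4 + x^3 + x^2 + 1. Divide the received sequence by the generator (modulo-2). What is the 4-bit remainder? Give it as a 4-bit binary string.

0000

Modulo-2 division of 10010011001001 by 11101:
  pos 0: 10010 XOR 11101 = 01111
  pos 1: 11110 XOR 11101 = 00011
  pos 4: 11110 XOR 11101 = 00011
  pos 7: 11010 XOR 11101 = 00111
  pos 9: 11101 XOR 11101 = 00000
Remainder = 0000 (zero — the frame passes the CRC check).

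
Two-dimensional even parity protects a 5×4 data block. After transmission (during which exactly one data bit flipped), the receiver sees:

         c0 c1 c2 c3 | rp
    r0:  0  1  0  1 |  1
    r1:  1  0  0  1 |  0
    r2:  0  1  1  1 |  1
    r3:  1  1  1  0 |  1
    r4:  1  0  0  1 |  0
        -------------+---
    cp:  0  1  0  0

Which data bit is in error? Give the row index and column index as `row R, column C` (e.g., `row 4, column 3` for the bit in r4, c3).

Recompute each row's even parity and compare to rp:
  r0: data parity 0, sent rp 1 → mismatch
  r1: data parity 0, sent rp 0 → ok
  r2: data parity 1, sent rp 1 → ok
  r3: data parity 1, sent rp 1 → ok
  r4: data parity 0, sent rp 0 → ok
Recompute each column's even parity and compare to cp:
  c0: data parity 1, sent cp 0 → mismatch
  c1: data parity 1, sent cp 1 → ok
  c2: data parity 0, sent cp 0 → ok
  c3: data parity 0, sent cp 0 → ok
Exactly one row (r0) and one column (c0) fail → the flipped bit is at their intersection.

row 0, column 0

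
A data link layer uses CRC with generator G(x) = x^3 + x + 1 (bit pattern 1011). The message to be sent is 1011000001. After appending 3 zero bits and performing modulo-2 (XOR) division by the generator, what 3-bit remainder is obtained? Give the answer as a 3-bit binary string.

011

Append 3 zeros: 1011000001000. Divide by 1011 (XOR where the leading bit is 1):
  pos 0: 1011 XOR 1011 = 0000
  pos 9: 1000 XOR 1011 = 0011
Remainder (last 3 bits) = 011. This is the CRC / FCS.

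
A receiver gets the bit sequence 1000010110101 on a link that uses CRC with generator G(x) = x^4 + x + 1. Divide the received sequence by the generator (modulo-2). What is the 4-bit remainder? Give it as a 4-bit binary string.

Modulo-2 division of 1000010110101 by 10011:
  pos 0: 10000 XOR 10011 = 00011
  pos 3: 11101 XOR 10011 = 01110
  pos 4: 11101 XOR 10011 = 01110
  pos 5: 11100 XOR 10011 = 01111
  pos 6: 11111 XOR 10011 = 01100
  pos 7: 11000 XOR 10011 = 01011
  pos 8: 10111 XOR 10011 = 00100
Remainder = 0100 (nonzero — an error is detected).

0100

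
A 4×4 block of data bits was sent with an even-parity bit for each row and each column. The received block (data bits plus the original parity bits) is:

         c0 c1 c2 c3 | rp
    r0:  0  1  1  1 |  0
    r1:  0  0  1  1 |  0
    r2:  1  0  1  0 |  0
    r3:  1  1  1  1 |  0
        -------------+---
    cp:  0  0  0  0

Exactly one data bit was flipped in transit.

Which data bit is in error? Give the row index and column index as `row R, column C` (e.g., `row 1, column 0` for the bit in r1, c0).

Recompute each row's even parity and compare to rp:
  r0: data parity 1, sent rp 0 → mismatch
  r1: data parity 0, sent rp 0 → ok
  r2: data parity 0, sent rp 0 → ok
  r3: data parity 0, sent rp 0 → ok
Recompute each column's even parity and compare to cp:
  c0: data parity 0, sent cp 0 → ok
  c1: data parity 0, sent cp 0 → ok
  c2: data parity 0, sent cp 0 → ok
  c3: data parity 1, sent cp 0 → mismatch
Exactly one row (r0) and one column (c3) fail → the flipped bit is at their intersection.

row 0, column 3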